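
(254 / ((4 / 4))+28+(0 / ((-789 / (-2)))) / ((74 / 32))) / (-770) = -141 / 385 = -0.37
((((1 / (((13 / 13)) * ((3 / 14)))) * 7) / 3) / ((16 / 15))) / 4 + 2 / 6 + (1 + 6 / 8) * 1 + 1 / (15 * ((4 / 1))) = 4.65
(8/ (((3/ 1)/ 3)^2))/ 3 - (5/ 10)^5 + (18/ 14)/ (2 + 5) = 2.82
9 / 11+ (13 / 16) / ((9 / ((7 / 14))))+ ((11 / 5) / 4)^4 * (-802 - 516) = -948355981 / 7920000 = -119.74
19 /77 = 0.25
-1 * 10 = -10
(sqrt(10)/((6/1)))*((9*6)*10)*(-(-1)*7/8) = 315*sqrt(10)/4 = 249.03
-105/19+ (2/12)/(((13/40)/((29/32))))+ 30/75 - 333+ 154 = -5443729/29640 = -183.66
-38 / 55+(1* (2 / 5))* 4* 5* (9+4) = 5682 / 55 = 103.31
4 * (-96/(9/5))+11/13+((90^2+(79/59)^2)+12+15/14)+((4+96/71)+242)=1099760696987/134944446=8149.73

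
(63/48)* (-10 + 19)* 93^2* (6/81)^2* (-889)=-5980303/12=-498358.58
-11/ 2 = -5.50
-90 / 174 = -15 / 29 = -0.52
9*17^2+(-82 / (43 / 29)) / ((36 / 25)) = 1983449 / 774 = 2562.60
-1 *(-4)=4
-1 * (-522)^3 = 142236648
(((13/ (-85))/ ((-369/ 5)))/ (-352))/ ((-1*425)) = 13/ 938440800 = 0.00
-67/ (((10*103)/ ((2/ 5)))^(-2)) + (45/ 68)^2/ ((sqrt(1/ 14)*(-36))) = -444251875 - 225*sqrt(14)/ 18496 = -444251875.05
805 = 805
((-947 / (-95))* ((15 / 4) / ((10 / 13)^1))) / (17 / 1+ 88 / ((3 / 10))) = 110799 / 707560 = 0.16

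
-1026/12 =-171/2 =-85.50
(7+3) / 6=5 / 3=1.67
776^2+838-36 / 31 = 18693398 / 31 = 603012.84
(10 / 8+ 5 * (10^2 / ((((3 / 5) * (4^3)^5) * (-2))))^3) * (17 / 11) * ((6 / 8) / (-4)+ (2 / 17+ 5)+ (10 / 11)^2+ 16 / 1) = 3739629426822060758356015130098835 / 88975702383597421878099654475776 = 42.03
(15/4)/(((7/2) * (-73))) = -15/1022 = -0.01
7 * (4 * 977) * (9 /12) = 20517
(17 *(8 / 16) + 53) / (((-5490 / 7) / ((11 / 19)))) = -3157 / 69540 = -0.05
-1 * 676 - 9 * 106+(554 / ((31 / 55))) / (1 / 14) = 376050 / 31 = 12130.65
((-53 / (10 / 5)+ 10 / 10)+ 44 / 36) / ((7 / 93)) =-322.55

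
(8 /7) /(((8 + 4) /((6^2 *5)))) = 120 /7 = 17.14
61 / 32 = 1.91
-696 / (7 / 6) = -4176 / 7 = -596.57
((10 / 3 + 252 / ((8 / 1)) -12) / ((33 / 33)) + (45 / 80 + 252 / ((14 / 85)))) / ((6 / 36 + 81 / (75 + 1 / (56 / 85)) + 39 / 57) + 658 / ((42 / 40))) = 6070546645 / 2456425192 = 2.47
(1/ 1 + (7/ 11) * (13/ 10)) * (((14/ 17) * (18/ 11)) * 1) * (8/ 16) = 1.23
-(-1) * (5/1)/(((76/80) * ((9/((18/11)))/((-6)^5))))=-1555200/209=-7441.15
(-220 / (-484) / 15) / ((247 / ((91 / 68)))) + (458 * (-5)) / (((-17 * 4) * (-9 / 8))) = -225227 / 7524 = -29.93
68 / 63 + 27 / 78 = 2335 / 1638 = 1.43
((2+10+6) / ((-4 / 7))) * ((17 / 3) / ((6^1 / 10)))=-595 / 2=-297.50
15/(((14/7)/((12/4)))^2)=135/4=33.75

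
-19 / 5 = -3.80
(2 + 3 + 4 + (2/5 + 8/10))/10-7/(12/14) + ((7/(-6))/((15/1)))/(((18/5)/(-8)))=-14122/2025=-6.97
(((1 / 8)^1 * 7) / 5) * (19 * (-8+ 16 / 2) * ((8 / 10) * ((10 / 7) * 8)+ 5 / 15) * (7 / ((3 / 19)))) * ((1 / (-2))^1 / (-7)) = 0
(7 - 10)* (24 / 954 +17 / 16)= -3.26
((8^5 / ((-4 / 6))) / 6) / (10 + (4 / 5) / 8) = -81920 / 101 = -811.09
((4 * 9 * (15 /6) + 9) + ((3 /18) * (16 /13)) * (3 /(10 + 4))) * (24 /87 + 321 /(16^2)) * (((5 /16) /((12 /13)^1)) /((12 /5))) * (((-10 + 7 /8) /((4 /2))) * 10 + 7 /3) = -925.25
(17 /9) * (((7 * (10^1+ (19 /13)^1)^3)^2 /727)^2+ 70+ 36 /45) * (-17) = -415427487878562107367204133038839 /554117113426489220205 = -749710625809.20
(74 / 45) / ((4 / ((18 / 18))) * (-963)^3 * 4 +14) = -37 / 321500284605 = -0.00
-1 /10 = -0.10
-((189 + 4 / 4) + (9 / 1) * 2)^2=-43264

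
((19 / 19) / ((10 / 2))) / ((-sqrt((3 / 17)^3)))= -17 * sqrt(51) / 45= -2.70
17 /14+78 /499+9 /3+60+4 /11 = 4974567 /76846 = 64.73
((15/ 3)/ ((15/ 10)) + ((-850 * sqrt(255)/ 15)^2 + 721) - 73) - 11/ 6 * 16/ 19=46710538/ 57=819483.12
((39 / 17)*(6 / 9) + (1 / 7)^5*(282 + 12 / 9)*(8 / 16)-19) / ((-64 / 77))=41161483 / 1959216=21.01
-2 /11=-0.18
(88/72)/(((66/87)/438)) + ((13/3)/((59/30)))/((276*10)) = 3830363/5428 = 705.67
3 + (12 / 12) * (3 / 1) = 6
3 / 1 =3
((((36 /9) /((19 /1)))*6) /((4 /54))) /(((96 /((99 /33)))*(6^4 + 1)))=81 /197144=0.00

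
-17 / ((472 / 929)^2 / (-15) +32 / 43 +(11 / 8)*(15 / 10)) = -151411913040 / 24844707173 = -6.09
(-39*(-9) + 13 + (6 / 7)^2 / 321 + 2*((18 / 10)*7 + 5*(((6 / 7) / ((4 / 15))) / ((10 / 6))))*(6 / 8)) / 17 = 41667859 / 1782620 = 23.37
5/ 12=0.42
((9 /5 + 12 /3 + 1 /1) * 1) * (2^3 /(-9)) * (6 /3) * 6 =-1088 /15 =-72.53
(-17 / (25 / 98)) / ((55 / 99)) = -14994 / 125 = -119.95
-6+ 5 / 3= -13 / 3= -4.33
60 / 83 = 0.72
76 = 76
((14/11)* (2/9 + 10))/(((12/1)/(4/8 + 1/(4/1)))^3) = 161/50688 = 0.00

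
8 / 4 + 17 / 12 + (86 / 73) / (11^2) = 3.43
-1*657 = -657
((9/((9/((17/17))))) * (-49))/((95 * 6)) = -49/570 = -0.09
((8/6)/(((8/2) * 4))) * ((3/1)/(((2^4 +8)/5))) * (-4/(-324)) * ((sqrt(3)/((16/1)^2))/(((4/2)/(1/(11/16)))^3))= 5 * sqrt(3)/5174928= 0.00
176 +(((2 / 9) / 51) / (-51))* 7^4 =4115182 / 23409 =175.79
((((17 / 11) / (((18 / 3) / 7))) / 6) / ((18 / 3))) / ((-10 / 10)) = -0.05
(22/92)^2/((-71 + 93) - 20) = 0.03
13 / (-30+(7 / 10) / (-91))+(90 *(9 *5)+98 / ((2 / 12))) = 18091148 / 3901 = 4637.57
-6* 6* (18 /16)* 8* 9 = -2916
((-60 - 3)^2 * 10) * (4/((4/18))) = 714420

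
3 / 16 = 0.19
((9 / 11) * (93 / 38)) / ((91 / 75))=62775 / 38038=1.65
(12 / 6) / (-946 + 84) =-1 / 431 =-0.00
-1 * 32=-32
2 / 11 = 0.18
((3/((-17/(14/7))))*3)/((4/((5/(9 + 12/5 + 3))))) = -25/272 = -0.09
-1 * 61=-61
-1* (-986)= 986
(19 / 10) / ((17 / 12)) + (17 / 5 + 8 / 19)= 8337 / 1615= 5.16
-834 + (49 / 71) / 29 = -1717157 / 2059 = -833.98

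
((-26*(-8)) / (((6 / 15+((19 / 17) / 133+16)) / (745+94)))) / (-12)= -1996820 / 2253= -886.29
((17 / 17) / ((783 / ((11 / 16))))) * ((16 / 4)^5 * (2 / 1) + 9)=22627 / 12528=1.81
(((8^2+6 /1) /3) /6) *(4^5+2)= 3990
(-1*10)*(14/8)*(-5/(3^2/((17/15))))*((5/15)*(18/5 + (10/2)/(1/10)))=15946/81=196.86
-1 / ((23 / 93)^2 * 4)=-8649 / 2116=-4.09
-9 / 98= -0.09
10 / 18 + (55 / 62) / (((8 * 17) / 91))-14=-12.85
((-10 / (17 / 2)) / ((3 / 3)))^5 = -3200000 / 1419857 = -2.25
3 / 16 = 0.19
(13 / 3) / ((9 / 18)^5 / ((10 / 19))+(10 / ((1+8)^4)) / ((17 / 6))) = 51554880 / 712801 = 72.33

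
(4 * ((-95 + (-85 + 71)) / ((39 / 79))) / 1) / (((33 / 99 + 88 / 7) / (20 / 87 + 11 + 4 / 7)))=-247549028 / 306501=-807.66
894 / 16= 447 / 8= 55.88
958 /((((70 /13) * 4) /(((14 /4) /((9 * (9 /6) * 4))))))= 6227 /2160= 2.88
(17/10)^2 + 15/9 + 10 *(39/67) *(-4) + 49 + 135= 3321989/20100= 165.27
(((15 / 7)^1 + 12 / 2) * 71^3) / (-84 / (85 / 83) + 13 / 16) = -1460276880 / 40691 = -35886.97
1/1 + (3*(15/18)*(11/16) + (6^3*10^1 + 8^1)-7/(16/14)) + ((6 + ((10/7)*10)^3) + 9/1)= 55923221/10976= 5095.05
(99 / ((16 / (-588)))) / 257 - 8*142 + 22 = -1159745 / 1028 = -1128.16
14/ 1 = 14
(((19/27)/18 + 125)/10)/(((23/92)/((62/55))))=3767678/66825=56.38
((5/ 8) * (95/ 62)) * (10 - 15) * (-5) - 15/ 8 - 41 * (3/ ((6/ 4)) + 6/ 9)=-129853/ 1488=-87.27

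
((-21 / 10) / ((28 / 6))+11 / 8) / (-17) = -37 / 680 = -0.05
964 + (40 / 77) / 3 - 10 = 220414 / 231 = 954.17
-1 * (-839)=839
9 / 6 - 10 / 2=-7 / 2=-3.50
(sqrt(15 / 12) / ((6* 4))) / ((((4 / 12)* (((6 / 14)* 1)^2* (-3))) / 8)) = -49* sqrt(5) / 54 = -2.03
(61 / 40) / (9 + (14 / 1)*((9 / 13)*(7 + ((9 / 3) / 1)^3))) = 793 / 176040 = 0.00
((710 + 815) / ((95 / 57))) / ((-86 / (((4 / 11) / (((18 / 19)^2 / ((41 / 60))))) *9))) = -902861 / 34056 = -26.51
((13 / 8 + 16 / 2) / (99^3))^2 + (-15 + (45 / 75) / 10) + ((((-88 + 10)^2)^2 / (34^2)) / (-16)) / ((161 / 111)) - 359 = -1015828037054547608071 / 579254609870798400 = -1753.68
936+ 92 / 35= 32852 / 35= 938.63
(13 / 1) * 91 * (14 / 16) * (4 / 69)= 8281 / 138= 60.01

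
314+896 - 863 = 347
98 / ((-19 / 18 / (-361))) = 33516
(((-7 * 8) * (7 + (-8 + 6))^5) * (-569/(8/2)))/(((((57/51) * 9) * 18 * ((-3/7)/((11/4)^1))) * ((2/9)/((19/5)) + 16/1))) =-16292959375/296568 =-54938.36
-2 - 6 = -8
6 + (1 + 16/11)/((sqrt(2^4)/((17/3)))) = 417/44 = 9.48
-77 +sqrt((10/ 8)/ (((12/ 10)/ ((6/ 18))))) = -77 +5* sqrt(2)/ 12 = -76.41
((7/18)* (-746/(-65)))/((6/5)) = 2611/702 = 3.72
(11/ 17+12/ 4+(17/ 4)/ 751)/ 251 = 186537/ 12818068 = 0.01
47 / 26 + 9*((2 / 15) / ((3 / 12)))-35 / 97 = 78773 / 12610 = 6.25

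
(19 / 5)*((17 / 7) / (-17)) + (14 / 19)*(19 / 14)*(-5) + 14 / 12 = -919 / 210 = -4.38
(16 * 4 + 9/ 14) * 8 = 3620/ 7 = 517.14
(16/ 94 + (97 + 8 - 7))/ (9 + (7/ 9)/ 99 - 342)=-2055537/ 6972356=-0.29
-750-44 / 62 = -23272 / 31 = -750.71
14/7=2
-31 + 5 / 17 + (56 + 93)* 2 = 4544 / 17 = 267.29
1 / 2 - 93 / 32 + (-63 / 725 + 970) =22446159 / 23200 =967.51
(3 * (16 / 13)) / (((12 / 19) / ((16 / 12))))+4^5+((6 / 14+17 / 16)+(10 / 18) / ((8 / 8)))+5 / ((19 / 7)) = 257860361 / 248976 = 1035.68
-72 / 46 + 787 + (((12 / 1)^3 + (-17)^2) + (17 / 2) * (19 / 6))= 780901 / 276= 2829.35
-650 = -650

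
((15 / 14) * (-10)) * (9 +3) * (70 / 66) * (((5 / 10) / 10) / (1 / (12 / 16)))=-225 / 44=-5.11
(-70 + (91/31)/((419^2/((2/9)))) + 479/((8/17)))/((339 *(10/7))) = 1.96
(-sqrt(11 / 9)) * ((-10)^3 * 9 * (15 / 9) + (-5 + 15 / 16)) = 240065 * sqrt(11) / 48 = 16587.62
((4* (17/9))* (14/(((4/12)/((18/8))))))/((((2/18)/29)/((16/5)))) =2981664/5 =596332.80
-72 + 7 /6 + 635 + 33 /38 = 32207 /57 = 565.04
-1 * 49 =-49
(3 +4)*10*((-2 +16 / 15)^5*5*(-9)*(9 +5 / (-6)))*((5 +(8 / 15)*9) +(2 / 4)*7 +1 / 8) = 4127597516 / 16875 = 244598.37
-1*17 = -17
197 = 197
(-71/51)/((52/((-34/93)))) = 71/7254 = 0.01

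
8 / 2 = 4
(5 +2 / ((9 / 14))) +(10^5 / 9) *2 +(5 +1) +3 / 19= 1267480 / 57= 22236.49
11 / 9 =1.22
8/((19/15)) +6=234/19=12.32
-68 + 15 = -53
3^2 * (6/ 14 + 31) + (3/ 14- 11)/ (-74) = 293191/ 1036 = 283.00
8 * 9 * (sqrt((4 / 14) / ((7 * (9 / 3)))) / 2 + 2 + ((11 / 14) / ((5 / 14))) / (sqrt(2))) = 12 * sqrt(6) / 7 + 396 * sqrt(2) / 5 + 144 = 260.20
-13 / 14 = -0.93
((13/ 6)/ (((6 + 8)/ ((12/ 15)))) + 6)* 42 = 1286/ 5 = 257.20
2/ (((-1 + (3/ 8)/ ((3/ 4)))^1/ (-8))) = 32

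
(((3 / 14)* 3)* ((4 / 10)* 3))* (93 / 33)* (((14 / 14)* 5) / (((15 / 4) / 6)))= 17.39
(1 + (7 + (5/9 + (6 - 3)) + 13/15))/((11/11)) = 559/45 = 12.42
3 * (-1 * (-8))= 24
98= 98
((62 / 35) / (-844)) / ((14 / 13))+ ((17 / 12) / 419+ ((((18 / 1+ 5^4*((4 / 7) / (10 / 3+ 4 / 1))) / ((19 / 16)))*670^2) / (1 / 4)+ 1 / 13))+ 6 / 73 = 100857980.75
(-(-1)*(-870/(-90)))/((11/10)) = 290/33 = 8.79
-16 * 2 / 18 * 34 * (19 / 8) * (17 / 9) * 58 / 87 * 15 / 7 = -219640 / 567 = -387.37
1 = 1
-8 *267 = -2136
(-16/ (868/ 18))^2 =5184/ 47089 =0.11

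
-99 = -99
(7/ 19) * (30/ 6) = 35/ 19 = 1.84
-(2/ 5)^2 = -4/ 25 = -0.16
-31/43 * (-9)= 279/43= 6.49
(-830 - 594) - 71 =-1495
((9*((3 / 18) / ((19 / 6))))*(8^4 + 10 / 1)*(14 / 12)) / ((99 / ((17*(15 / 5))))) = 244307 / 209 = 1168.93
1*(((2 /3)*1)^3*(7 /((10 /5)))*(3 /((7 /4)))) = 16 /9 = 1.78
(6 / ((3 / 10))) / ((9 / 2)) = 40 / 9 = 4.44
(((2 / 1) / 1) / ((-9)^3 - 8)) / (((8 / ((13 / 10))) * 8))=-13 / 235840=-0.00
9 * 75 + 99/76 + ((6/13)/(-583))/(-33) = 4285083383/6336044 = 676.30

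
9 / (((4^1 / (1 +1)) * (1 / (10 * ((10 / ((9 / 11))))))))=550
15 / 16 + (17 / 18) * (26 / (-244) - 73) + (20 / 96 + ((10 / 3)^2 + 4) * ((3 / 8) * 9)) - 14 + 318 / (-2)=-556025 / 2928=-189.90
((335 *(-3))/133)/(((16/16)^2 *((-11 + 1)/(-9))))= -1809/266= -6.80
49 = 49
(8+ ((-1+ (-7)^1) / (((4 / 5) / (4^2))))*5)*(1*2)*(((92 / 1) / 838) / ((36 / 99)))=-200376 / 419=-478.22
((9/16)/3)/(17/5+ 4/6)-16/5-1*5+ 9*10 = 399409/4880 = 81.85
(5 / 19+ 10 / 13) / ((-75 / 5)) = -17 / 247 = -0.07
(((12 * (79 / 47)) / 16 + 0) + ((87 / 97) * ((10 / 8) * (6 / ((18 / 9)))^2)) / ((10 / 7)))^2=92163852225 / 1330206784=69.29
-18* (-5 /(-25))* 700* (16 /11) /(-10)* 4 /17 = 16128 /187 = 86.25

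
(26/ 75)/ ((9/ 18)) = 52/ 75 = 0.69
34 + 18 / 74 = 34.24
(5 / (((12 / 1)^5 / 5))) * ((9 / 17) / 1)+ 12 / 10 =2820221 / 2350080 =1.20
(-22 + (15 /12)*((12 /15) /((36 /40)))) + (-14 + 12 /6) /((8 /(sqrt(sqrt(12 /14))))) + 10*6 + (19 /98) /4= -3*6^(1 /4)*7^(3 /4) /14 + 138155 /3528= 37.72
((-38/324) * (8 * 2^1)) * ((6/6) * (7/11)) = -1064/891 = -1.19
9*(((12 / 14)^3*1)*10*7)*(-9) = -174960 / 49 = -3570.61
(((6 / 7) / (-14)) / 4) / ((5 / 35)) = -3 / 28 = -0.11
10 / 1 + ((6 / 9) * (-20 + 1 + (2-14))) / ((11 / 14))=-538 / 33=-16.30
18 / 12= 3 / 2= 1.50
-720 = -720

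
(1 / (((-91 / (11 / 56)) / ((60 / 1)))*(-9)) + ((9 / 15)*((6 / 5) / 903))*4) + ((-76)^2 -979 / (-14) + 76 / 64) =192190605407 / 32869200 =5847.13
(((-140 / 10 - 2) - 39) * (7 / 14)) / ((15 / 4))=-22 / 3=-7.33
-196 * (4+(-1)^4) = -980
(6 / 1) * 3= 18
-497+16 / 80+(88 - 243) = -3259 / 5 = -651.80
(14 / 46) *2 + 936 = 21542 / 23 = 936.61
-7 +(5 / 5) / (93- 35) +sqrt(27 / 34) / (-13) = -405 / 58- 3* sqrt(102) / 442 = -7.05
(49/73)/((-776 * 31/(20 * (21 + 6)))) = -6615/439022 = -0.02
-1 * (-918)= 918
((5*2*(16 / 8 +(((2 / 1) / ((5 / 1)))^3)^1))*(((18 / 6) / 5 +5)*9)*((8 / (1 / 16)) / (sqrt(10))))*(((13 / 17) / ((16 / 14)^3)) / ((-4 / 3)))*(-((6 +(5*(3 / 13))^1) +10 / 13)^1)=861356349*sqrt(10) / 21250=128181.08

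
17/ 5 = 3.40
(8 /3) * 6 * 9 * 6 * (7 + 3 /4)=6696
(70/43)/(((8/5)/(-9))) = -1575/172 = -9.16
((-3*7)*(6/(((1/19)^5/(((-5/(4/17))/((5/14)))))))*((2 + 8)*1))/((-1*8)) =-23204142753.75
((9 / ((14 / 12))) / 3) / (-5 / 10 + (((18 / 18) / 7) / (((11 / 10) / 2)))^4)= -180787068 / 34833041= -5.19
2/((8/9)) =9/4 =2.25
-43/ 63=-0.68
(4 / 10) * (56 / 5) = 112 / 25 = 4.48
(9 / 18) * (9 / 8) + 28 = 457 / 16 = 28.56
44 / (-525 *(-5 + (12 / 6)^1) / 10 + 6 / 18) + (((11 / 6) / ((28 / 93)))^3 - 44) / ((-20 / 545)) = -3295179612395 / 665233408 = -4953.42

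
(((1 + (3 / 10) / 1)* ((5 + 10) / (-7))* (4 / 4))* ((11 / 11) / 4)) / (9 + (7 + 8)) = -13 / 448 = -0.03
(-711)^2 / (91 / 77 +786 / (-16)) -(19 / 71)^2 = -224254682827 / 21267979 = -10544.24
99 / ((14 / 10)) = 495 / 7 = 70.71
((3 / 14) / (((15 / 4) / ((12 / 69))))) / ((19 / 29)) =0.02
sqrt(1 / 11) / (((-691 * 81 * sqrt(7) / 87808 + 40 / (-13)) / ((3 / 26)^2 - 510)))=-5501130780096 * sqrt(77) / 1232906453071 + 345209691832320 * sqrt(11) / 16027783889923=32.28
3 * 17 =51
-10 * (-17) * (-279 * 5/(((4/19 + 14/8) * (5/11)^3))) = -959565816/745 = -1288007.81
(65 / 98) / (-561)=-65 / 54978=-0.00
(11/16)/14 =11/224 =0.05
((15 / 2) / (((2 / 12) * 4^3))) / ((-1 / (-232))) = 1305 / 8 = 163.12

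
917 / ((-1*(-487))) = 917 / 487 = 1.88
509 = 509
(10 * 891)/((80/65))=57915/8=7239.38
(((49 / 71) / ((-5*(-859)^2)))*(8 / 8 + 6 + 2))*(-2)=882 / 261947755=0.00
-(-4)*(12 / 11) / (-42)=-8 / 77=-0.10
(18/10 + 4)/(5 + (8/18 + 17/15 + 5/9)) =87/107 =0.81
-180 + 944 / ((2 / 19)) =8788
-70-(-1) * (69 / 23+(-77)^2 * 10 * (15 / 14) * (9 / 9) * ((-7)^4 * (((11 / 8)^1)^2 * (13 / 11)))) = 21810859787 / 64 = 340794684.17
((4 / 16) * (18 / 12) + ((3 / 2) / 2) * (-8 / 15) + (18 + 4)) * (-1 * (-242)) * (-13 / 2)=-1382667 / 40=-34566.68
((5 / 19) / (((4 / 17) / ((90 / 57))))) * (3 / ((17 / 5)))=1125 / 722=1.56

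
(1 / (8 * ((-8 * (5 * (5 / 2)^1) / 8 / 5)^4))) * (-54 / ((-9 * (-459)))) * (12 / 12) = -4 / 95625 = -0.00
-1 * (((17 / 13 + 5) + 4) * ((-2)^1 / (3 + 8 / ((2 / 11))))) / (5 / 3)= 804 / 3055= 0.26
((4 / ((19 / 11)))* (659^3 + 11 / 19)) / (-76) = -59813956532 / 6859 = -8720506.86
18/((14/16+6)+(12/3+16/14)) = 1008/673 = 1.50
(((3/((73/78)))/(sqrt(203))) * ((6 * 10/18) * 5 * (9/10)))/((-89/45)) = -157950 * sqrt(203)/1318891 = -1.71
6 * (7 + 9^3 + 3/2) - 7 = 4418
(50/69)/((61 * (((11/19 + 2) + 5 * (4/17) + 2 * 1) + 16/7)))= 113050/76523829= 0.00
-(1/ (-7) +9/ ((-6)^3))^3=29791/ 4741632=0.01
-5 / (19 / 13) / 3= -65 / 57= -1.14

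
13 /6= 2.17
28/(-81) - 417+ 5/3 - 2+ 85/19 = -635923/1539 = -413.21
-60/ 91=-0.66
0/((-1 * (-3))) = 0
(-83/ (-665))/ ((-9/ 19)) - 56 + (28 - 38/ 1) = -20873/ 315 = -66.26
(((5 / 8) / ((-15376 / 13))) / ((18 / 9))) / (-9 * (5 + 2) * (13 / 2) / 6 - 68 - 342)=65 / 117657152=0.00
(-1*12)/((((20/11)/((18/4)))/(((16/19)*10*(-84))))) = 399168/19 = 21008.84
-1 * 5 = -5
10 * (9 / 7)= 90 / 7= 12.86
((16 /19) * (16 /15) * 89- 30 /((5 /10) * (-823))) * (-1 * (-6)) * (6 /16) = 14076249 /78185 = 180.04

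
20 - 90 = -70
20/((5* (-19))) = -4/19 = -0.21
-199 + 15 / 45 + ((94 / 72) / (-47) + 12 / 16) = -3563 / 18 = -197.94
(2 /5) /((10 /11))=11 /25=0.44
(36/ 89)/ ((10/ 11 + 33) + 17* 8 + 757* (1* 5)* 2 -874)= 132/ 2240575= 0.00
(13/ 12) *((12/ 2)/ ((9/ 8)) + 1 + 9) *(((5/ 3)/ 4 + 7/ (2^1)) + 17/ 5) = 131261/ 1080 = 121.54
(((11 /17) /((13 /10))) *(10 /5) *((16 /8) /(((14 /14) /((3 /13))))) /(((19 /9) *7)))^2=141134400 /146007287881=0.00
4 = 4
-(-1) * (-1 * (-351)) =351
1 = 1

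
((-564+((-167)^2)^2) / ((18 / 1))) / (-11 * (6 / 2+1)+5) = -777795757 / 702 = -1107971.16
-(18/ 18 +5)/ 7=-6/ 7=-0.86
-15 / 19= -0.79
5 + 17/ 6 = 47/ 6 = 7.83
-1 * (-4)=4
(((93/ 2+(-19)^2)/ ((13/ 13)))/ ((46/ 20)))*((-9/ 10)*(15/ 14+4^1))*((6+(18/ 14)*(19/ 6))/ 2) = -73430685/ 18032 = -4072.24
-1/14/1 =-1/14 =-0.07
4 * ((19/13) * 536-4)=40528/13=3117.54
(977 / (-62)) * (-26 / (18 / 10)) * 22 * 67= 93606370 / 279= 335506.70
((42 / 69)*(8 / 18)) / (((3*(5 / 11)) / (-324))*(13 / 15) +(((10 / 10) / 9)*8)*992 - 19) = 22176 / 70723321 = 0.00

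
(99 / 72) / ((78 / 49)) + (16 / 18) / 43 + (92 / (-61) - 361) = -1775665153 / 4910256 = -361.62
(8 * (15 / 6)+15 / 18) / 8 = 125 / 48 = 2.60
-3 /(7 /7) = -3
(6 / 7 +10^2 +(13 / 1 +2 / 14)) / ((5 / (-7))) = -798 / 5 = -159.60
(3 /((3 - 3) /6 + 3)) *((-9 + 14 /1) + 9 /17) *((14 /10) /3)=658 /255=2.58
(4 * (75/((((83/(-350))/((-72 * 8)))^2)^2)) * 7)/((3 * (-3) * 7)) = -55060589445120000000000/47458321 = -1160188314397384.60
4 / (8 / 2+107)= 4 / 111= 0.04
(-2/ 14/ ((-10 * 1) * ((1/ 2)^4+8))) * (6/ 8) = 0.00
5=5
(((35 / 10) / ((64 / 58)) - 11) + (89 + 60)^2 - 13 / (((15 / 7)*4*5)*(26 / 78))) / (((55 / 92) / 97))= 79217497989 / 22000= 3600795.36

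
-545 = -545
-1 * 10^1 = -10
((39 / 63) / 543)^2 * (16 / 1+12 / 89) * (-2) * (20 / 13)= -746720 / 11572528401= -0.00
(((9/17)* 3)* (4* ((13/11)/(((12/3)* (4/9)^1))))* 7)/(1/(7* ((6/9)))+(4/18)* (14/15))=20896785/298078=70.11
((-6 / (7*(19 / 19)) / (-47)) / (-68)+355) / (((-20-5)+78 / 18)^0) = 3971027 / 11186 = 355.00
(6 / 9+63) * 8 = 1528 / 3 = 509.33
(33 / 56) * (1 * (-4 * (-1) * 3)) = 7.07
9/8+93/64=165/64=2.58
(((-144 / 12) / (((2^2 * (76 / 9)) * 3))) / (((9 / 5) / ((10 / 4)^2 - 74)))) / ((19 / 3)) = 4065 / 5776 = 0.70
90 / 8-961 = -3799 / 4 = -949.75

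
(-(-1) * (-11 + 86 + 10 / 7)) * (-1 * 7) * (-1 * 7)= 3745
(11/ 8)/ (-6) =-11/ 48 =-0.23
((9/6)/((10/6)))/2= 9/20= 0.45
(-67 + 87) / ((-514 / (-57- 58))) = 1150 / 257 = 4.47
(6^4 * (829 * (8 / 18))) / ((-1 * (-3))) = 159168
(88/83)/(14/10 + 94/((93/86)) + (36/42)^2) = 2005080/168425177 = 0.01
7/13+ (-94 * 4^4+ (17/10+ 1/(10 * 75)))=-117301081/4875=-24061.76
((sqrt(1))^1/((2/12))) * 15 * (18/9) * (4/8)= 90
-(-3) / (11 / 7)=1.91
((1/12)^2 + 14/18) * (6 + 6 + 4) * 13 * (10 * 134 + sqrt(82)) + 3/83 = 1469 * sqrt(82)/9 + 163382207/747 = 220195.85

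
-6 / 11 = -0.55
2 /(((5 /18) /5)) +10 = 46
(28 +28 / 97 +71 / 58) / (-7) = -166039 / 39382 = -4.22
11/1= 11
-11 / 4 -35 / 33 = -503 / 132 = -3.81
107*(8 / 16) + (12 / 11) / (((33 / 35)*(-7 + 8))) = 13227 / 242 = 54.66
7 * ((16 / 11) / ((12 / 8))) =224 / 33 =6.79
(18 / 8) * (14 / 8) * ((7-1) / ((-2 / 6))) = -567 / 8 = -70.88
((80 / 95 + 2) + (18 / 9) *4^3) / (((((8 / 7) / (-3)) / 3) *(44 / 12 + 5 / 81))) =-276.36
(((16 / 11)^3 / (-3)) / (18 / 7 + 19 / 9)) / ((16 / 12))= -64512 / 392645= -0.16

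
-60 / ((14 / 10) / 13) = -3900 / 7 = -557.14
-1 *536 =-536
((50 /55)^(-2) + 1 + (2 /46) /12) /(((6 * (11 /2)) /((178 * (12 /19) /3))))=2718772 /1081575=2.51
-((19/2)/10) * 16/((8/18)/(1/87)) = -57/145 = -0.39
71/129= 0.55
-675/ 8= -84.38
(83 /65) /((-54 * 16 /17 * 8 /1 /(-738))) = 57851 /24960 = 2.32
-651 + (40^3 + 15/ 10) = 126701/ 2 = 63350.50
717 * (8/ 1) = 5736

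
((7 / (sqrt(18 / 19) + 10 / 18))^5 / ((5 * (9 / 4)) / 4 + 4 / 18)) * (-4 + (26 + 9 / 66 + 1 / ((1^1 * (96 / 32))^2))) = -1122396403604350933107000 / 232213845404841179 + 16602941511363501924840 * sqrt(38) / 21110349582258289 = 14749.56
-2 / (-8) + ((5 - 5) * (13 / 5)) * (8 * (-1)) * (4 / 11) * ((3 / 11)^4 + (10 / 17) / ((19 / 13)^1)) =1 / 4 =0.25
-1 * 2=-2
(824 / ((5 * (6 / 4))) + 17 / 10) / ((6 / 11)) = 36817 / 180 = 204.54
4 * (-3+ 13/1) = 40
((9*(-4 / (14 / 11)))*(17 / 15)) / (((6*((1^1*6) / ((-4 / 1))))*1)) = 374 / 105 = 3.56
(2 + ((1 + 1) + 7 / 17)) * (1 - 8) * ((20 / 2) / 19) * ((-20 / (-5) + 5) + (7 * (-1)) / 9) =-129500 / 969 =-133.64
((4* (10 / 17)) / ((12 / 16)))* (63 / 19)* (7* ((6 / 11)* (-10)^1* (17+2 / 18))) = -2195200 / 323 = -6796.28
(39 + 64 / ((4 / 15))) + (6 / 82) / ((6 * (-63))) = 1441313 / 5166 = 279.00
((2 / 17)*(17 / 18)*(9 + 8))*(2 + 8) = 170 / 9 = 18.89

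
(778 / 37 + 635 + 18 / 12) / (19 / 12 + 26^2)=291942 / 300847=0.97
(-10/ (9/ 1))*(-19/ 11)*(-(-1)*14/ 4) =665/ 99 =6.72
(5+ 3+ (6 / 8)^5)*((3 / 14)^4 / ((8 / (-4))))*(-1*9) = 0.08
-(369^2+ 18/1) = -136179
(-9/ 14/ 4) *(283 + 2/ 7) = -17847/ 392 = -45.53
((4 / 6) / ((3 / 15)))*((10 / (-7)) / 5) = -20 / 21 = -0.95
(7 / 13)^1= 7 / 13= 0.54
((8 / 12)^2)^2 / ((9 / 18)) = 32 / 81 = 0.40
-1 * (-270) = 270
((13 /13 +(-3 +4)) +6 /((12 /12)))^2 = 64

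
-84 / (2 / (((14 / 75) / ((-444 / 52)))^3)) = 84399952 / 192323109375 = 0.00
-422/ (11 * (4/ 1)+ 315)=-422/ 359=-1.18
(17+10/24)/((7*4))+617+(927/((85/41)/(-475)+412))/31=10324638555613/16714794768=617.69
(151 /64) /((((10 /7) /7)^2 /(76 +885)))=348411511 /6400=54439.30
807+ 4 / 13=10495 / 13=807.31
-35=-35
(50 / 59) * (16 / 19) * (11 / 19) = 8800 / 21299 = 0.41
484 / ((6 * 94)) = 121 / 141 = 0.86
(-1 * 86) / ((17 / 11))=-946 / 17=-55.65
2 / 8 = 1 / 4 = 0.25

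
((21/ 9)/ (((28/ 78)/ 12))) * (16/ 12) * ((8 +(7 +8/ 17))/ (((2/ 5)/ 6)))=24134.12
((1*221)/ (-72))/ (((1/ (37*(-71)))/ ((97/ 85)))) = 3312647/ 360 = 9201.80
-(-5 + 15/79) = 380/79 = 4.81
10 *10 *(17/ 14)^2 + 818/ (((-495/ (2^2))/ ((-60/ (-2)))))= -82231/ 1617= -50.85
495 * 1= 495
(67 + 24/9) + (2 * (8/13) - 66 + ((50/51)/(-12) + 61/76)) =849295/151164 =5.62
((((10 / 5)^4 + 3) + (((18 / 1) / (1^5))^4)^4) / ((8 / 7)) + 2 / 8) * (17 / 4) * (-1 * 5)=-72256521002473579818195 / 32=-2258016281327299369318.59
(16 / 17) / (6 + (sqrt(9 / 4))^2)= 64 / 561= 0.11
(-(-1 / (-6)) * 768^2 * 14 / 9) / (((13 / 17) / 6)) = -15597568 / 13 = -1199812.92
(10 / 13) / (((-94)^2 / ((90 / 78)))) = 0.00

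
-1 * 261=-261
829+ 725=1554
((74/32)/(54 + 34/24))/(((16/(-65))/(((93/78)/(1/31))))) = -6.27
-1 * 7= -7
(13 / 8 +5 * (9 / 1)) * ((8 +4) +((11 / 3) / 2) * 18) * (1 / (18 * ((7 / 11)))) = 20515 / 112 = 183.17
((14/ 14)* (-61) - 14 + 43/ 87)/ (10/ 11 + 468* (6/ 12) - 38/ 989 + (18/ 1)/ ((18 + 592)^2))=-13119813991900/ 41358690211557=-0.32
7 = 7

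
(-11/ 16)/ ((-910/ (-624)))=-33/ 70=-0.47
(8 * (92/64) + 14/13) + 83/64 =11543/832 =13.87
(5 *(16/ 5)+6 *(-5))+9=-5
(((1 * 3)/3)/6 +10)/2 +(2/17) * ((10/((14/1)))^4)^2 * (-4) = 5940598637/1176019404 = 5.05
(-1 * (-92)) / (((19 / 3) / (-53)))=-14628 / 19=-769.89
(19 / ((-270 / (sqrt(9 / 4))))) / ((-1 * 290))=0.00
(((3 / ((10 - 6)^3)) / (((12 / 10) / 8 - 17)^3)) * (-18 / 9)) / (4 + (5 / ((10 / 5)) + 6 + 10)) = 100 / 114818259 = 0.00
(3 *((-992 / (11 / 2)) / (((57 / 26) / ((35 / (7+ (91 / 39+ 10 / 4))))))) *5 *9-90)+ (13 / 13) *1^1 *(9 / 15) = -2443977033 / 74195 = -32939.92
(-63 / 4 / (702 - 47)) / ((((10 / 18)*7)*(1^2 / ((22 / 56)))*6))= -297 / 733600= -0.00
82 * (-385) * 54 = -1704780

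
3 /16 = 0.19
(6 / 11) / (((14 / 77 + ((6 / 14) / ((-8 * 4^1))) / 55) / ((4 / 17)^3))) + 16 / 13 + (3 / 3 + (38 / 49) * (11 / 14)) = 141099911704 / 49006108879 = 2.88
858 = 858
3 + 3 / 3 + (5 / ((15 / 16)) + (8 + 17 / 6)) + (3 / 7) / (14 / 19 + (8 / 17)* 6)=244966 / 12075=20.29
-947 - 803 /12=-12167 /12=-1013.92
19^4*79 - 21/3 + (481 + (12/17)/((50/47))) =4375729307/425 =10295833.66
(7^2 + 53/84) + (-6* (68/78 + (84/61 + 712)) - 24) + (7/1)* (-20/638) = -90523444105/21249228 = -4260.08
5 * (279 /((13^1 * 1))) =1395 /13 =107.31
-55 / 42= -1.31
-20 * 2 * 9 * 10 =-3600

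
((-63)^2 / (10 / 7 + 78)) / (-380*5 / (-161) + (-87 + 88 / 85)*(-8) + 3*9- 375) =14081865 / 99061408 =0.14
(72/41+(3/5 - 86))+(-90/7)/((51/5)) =-84.90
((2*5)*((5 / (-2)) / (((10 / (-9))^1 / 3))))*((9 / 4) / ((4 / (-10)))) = -6075 / 16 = -379.69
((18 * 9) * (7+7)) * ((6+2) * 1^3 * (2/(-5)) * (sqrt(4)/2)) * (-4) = 145152/5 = 29030.40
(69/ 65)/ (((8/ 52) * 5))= 69/ 50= 1.38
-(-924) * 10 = 9240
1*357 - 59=298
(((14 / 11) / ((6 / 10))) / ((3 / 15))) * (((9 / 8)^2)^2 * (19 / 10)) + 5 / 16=1468435 / 45056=32.59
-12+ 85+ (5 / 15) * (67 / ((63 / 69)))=6140 / 63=97.46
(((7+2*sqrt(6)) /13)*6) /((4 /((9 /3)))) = 9*sqrt(6) /13+63 /26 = 4.12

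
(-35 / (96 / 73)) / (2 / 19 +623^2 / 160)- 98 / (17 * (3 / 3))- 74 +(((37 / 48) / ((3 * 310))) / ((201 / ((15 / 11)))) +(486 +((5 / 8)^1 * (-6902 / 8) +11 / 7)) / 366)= -18766952096454190687 / 234831172234671936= -79.92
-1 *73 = -73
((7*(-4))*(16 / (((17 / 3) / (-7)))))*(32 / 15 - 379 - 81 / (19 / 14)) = -390171712 / 1615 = -241592.39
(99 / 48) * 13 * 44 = 4719 / 4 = 1179.75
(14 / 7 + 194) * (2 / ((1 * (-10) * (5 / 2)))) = -392 / 25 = -15.68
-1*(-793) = 793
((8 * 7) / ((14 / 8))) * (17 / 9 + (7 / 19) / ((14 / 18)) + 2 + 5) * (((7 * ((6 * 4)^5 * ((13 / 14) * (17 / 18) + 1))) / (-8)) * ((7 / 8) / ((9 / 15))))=-108562657280 / 19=-5713824067.37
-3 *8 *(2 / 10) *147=-3528 / 5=-705.60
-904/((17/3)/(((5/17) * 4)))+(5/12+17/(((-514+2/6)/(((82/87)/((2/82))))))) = -29220810787/154981452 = -188.54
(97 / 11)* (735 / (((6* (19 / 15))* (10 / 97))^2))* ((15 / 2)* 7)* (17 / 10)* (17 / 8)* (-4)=-4071174141195 / 508288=-8009581.46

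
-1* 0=0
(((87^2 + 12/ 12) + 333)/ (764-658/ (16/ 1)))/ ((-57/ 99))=-2086392/ 109877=-18.99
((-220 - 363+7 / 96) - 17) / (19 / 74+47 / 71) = -151296811 / 231696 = -653.00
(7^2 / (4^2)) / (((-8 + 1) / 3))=-21 / 16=-1.31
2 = 2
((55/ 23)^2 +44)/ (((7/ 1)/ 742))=2787906/ 529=5270.14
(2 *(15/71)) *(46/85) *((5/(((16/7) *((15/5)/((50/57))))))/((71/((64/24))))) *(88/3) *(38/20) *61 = 43212400/2313819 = 18.68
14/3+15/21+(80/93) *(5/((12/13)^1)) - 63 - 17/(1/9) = -205.96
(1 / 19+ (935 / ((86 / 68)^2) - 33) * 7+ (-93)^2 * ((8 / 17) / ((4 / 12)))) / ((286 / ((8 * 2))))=76785991296 / 85403461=899.10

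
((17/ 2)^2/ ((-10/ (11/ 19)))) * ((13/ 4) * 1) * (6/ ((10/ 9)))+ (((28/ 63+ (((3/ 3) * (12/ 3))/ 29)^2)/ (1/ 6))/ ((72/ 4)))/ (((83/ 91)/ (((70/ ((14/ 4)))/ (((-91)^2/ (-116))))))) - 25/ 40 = -6659460308671/ 89892784800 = -74.08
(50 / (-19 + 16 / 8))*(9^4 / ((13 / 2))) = -656100 / 221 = -2968.78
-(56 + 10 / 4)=-117 / 2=-58.50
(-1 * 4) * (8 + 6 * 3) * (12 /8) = -156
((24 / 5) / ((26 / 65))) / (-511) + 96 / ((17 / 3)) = 146964 / 8687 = 16.92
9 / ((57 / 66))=198 / 19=10.42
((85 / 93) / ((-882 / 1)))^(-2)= 6728264676 / 7225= 931247.71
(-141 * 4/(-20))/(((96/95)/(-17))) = -15181/32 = -474.41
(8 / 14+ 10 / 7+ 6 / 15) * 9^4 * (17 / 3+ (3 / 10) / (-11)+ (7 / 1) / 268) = 89211.44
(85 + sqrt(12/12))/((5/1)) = 86/5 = 17.20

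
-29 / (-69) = 0.42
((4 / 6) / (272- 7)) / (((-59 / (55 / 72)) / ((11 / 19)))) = -121 / 6416604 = -0.00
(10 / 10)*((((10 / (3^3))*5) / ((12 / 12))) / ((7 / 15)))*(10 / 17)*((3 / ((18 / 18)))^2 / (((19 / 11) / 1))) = 27500 / 2261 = 12.16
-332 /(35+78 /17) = -5644 /673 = -8.39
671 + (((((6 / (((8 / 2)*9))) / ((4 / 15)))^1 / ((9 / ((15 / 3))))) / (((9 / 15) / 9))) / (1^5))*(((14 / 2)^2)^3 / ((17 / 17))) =14722229 / 24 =613426.21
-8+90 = 82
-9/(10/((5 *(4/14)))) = -9/7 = -1.29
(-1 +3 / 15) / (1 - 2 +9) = -1 / 10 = -0.10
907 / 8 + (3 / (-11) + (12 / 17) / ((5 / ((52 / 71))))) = 60121267 / 531080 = 113.21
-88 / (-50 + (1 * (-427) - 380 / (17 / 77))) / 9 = 1496 / 336321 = 0.00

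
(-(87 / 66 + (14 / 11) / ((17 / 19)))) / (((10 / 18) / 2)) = -1845 / 187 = -9.87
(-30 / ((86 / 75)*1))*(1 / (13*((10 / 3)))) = -675 / 1118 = -0.60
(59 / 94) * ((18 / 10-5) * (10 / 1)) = -944 / 47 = -20.09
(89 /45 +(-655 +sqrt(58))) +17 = -28621 /45 +sqrt(58) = -628.41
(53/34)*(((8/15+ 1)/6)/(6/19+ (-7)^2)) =23161/2867220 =0.01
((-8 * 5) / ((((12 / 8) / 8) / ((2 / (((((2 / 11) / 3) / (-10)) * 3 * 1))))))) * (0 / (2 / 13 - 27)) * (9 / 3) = 0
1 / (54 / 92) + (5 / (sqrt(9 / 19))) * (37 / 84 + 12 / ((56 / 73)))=118.55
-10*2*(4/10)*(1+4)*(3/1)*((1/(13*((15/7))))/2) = -28/13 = -2.15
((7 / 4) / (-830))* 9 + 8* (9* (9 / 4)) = 537777 / 3320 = 161.98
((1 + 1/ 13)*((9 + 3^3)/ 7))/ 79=72/ 1027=0.07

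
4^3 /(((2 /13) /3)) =1248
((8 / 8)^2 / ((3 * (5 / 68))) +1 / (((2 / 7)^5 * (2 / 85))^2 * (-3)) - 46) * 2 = -3401473639279 / 10240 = -332175160.09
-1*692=-692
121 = 121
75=75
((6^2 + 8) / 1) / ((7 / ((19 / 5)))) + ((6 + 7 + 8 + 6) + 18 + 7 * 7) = 4126 / 35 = 117.89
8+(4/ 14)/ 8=225/ 28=8.04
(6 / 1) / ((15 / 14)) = 28 / 5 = 5.60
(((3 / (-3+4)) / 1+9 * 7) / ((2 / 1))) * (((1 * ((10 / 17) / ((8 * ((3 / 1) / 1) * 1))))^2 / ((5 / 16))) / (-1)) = -55 / 867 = -0.06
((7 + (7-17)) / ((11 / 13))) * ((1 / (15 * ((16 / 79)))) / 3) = -1027 / 2640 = -0.39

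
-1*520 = -520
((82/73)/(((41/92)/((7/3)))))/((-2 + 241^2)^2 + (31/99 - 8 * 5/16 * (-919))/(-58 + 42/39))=62905920/36079293539162677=0.00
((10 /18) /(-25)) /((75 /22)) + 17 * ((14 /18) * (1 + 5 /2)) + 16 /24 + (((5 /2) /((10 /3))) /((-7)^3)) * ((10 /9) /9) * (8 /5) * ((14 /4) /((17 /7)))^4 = 17640661009 /375844500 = 46.94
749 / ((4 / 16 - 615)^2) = 11984 / 6046681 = 0.00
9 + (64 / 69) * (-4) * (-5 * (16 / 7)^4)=85377101 / 165669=515.35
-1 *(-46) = 46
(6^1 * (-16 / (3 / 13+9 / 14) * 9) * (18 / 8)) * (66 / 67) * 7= -54486432 / 3551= -15343.97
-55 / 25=-11 / 5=-2.20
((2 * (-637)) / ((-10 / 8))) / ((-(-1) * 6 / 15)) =2548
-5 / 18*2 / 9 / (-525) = 1 / 8505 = 0.00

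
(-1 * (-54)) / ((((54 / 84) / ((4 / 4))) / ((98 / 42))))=196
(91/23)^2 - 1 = 7752/529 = 14.65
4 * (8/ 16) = 2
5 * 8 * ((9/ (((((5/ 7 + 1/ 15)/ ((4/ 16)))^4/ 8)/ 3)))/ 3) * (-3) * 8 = -16409334375/ 22606088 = -725.88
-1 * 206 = -206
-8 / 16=-1 / 2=-0.50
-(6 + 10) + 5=-11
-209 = -209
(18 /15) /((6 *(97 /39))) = 0.08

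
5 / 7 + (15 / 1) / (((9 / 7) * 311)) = 4910 / 6531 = 0.75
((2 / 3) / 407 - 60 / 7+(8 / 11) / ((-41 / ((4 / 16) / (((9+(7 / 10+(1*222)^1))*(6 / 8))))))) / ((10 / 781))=-669.30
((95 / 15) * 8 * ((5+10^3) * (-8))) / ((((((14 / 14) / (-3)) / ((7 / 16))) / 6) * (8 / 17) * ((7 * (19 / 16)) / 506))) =414960480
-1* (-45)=45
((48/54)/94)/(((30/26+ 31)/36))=104/9823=0.01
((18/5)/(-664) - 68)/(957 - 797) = -112889/265600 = -0.43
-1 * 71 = -71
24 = 24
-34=-34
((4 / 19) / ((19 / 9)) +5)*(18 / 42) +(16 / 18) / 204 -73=-11733154 / 165699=-70.81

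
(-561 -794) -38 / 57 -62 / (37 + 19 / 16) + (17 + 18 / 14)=-17180767 / 12831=-1339.00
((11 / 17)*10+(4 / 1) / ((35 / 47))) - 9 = 1691 / 595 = 2.84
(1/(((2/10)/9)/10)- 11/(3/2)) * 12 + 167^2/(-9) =19919/9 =2213.22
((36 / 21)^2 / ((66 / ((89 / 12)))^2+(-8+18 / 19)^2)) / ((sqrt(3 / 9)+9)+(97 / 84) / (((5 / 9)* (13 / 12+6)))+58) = 5255204623044840 / 15513746639818184401 - 3718755040500* sqrt(3) / 2216249519974026343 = 0.00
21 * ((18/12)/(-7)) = -9/2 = -4.50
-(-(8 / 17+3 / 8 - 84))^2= -127893481 / 18496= -6914.66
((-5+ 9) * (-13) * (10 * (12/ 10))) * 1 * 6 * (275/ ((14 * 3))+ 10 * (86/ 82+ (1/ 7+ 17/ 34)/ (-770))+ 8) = -2070706560/ 22099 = -93701.37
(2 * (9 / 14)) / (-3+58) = 9 / 385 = 0.02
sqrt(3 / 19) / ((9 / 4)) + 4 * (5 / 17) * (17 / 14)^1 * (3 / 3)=4 * sqrt(57) / 171 + 10 / 7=1.61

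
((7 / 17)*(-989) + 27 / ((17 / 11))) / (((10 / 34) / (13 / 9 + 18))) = -25767.78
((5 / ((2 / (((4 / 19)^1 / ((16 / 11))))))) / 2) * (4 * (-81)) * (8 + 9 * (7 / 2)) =-2315.43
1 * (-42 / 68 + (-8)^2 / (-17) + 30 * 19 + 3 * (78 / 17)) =579.38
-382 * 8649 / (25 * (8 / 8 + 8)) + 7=-366927 / 25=-14677.08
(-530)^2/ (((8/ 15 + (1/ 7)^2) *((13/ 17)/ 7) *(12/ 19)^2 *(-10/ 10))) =-739114964875/ 63492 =-11641072.34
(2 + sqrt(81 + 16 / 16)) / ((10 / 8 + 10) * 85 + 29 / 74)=296 / 141583 + 148 * sqrt(82) / 141583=0.01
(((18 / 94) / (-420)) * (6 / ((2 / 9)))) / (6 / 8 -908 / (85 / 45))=459 / 17895955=0.00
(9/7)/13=9/91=0.10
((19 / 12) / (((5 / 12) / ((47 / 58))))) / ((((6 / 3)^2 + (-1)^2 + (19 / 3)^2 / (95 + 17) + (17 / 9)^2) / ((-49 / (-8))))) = 24810219 / 11741665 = 2.11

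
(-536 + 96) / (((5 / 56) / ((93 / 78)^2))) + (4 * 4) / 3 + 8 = -3545096 / 507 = -6992.30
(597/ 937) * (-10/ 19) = -5970/ 17803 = -0.34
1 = 1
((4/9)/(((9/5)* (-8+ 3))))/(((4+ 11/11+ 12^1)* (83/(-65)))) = 260/114291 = 0.00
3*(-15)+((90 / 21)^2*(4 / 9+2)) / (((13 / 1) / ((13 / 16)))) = -4135 / 98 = -42.19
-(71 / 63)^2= -5041 / 3969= -1.27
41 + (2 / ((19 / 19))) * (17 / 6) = 140 / 3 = 46.67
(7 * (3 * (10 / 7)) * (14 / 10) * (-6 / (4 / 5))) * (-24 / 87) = 2520 / 29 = 86.90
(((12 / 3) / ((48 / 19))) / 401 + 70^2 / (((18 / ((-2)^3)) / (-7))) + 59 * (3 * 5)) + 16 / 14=1630028507 / 101052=16130.59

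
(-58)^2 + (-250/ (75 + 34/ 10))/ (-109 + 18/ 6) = 3364.03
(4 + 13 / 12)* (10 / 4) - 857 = -20263 / 24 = -844.29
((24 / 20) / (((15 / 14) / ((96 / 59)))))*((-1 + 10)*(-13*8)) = -2515968 / 1475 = -1705.74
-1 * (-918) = 918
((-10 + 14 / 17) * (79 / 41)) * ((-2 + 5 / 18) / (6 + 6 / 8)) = 254696 / 56457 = 4.51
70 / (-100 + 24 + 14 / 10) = -350 / 373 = -0.94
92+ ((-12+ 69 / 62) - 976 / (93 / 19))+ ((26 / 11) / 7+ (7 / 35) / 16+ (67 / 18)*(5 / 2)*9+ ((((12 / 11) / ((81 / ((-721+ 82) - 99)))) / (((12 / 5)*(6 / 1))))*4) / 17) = -3010553387 / 87650640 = -34.35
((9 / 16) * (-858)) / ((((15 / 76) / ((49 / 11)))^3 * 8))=-10490408383 / 15125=-693580.72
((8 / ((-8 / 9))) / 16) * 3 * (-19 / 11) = 513 / 176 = 2.91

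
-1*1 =-1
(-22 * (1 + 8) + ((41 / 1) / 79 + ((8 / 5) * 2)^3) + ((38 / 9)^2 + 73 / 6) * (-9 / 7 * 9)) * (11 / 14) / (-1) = 778296189 / 1935500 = 402.12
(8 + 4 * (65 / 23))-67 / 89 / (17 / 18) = 644034 / 34799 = 18.51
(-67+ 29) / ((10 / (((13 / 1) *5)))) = -247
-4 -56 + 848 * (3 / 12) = 152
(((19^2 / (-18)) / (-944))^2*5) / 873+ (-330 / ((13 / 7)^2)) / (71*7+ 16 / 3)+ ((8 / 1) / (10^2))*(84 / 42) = -0.03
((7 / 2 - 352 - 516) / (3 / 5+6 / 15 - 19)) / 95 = 91 / 180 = 0.51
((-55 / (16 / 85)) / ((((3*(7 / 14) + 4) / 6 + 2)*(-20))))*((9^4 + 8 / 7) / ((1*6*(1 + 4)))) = 1717969 / 1568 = 1095.64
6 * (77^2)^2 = 210918246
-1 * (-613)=613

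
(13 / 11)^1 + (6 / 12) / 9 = 245 / 198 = 1.24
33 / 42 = 0.79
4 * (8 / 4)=8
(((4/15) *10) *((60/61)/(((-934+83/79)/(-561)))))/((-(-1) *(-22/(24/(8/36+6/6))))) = -69621120/49454713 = -1.41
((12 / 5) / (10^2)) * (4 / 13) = 12 / 1625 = 0.01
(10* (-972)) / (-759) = 3240 / 253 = 12.81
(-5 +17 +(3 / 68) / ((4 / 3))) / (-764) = -3273 / 207808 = -0.02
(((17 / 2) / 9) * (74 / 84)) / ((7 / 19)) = 11951 / 5292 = 2.26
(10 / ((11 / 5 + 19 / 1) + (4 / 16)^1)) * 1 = 200 / 429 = 0.47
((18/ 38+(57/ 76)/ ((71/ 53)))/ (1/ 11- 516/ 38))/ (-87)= 20449/ 23217284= 0.00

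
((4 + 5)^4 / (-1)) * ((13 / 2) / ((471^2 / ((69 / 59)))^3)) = -38435553 / 6151541313342328342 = -0.00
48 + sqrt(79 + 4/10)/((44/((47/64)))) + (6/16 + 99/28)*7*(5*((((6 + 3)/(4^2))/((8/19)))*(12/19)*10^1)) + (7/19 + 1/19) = 47*sqrt(1985)/14080 + 2926435/2432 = 1203.45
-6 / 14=-3 / 7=-0.43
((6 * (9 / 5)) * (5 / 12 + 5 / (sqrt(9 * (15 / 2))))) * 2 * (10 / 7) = 31.64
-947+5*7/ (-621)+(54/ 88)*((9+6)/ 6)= -51670901/ 54648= -945.52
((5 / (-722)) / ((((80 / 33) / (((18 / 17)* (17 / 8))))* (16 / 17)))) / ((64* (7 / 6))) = -15147 / 165609472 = -0.00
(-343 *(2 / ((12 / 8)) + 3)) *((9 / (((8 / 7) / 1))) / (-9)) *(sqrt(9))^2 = 93639 / 8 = 11704.88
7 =7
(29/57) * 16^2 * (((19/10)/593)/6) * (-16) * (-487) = 14461952/26685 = 541.95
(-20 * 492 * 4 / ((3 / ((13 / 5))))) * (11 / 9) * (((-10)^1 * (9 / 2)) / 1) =1876160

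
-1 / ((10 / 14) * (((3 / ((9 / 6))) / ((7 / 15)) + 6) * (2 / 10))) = -49 / 72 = -0.68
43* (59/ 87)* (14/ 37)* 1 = 35518/ 3219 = 11.03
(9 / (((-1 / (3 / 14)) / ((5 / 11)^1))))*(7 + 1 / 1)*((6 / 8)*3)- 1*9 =-1908 / 77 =-24.78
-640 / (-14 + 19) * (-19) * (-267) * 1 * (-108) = 70129152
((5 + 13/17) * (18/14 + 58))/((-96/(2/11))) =-2905/4488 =-0.65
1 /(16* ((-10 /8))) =-1 /20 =-0.05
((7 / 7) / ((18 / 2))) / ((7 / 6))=0.10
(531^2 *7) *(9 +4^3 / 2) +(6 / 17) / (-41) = 56403196473 / 697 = 80922806.99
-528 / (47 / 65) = -34320 / 47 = -730.21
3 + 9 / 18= 7 / 2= 3.50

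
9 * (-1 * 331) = -2979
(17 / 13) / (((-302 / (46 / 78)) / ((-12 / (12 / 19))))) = 7429 / 153114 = 0.05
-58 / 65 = -0.89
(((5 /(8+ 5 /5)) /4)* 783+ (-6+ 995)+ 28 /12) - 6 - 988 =1273 /12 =106.08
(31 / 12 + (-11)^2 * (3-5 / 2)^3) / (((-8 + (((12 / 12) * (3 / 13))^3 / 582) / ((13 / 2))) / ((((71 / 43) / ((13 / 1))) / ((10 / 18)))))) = -3858338445 / 7624184488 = -0.51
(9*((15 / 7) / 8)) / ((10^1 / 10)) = 135 / 56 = 2.41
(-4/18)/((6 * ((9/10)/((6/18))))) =-10/729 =-0.01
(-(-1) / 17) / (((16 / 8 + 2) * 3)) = 1 / 204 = 0.00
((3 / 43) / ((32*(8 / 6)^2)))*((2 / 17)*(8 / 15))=9 / 116960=0.00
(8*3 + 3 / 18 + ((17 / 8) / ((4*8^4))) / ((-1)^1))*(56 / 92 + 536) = 19546990133 / 1507328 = 12967.97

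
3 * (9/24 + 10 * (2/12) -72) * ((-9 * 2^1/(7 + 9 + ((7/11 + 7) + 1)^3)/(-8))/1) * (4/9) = -2234749/7029368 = -0.32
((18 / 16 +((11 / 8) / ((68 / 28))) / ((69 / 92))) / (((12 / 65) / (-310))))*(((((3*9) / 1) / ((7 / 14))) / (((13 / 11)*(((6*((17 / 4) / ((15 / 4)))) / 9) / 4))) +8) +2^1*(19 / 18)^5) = -797125.97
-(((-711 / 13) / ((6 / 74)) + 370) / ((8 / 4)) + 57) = 2477 / 26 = 95.27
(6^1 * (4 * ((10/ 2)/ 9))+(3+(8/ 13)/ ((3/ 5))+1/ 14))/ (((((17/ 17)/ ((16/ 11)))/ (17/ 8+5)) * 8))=180823/ 8008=22.58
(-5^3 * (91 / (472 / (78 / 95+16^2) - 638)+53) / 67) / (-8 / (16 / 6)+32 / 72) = 461473444125 / 11958995222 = 38.59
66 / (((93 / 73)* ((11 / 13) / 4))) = 7592 / 31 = 244.90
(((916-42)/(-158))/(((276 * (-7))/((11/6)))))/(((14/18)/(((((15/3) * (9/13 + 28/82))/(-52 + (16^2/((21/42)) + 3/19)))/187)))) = 994555/2453294962664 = 0.00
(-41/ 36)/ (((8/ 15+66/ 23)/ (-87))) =136735/ 4696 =29.12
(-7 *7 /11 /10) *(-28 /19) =686 /1045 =0.66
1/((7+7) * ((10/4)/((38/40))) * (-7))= -19/4900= -0.00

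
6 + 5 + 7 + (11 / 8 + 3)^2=2377 / 64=37.14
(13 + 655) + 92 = 760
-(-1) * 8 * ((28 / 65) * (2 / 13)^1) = 448 / 845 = 0.53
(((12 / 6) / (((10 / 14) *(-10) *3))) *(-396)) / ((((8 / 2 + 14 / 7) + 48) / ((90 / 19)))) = 308 / 95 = 3.24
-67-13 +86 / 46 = -1797 / 23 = -78.13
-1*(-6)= 6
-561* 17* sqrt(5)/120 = -3179* sqrt(5)/40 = -177.71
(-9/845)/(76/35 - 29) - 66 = -3491181/52897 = -66.00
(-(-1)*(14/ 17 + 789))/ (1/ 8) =107416/ 17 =6318.59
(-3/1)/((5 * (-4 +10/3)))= 9/10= 0.90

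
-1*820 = -820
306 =306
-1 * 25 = -25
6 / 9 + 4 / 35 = 82 / 105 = 0.78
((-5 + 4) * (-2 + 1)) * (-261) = -261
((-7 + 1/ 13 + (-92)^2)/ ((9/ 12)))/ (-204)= -109942/ 1989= -55.28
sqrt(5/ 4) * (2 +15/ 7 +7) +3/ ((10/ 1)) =12.76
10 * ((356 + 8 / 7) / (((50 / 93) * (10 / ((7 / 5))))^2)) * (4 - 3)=60543 / 250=242.17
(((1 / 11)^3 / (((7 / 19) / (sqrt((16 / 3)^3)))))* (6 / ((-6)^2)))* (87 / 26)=8816* sqrt(3) / 1090089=0.01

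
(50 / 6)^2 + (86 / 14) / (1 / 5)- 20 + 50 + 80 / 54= 24880 / 189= 131.64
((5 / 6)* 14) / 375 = 7 / 225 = 0.03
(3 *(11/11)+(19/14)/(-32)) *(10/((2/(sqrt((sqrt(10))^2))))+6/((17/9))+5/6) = 541925/45696+6625 *sqrt(10)/448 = 58.62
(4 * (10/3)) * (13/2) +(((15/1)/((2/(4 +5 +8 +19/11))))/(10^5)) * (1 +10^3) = 5284357/60000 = 88.07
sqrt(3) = 1.73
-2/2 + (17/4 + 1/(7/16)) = 155/28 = 5.54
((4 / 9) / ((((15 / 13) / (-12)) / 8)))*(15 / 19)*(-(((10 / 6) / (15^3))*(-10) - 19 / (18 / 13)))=-9251008 / 23085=-400.74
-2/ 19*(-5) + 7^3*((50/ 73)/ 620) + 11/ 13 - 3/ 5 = 6435829/ 5589610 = 1.15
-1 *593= -593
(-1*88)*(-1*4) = 352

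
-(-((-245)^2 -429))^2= -3551683216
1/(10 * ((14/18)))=9/70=0.13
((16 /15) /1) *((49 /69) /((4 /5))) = 196 /207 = 0.95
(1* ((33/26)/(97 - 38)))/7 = 0.00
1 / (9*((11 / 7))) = 7 / 99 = 0.07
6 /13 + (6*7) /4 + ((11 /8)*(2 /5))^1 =2993 /260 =11.51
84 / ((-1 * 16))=-21 / 4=-5.25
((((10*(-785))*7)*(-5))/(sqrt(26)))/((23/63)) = 8654625*sqrt(26)/299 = 147592.31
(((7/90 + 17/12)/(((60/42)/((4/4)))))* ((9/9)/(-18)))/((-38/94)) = 0.14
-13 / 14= -0.93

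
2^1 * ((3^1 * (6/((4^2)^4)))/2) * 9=81/32768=0.00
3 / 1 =3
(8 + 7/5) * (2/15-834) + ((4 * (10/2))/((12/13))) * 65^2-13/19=39758752/475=83702.64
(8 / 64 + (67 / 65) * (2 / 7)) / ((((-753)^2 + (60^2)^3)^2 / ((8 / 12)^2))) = 509 / 5942760219028288672601130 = 0.00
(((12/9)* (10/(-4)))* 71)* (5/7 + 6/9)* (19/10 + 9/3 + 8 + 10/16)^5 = -95420716250165359/645120000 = -147911576.53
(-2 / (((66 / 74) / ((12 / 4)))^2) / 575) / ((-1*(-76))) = -1369 / 2643850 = -0.00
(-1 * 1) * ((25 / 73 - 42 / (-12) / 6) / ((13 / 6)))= -811 / 1898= -0.43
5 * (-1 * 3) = -15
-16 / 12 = -4 / 3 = -1.33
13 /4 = 3.25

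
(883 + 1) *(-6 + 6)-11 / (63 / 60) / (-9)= 220 / 189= 1.16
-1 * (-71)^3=357911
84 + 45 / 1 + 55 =184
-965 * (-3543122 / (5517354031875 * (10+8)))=341911273 / 9931237257375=0.00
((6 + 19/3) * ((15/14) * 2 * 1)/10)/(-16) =-37/224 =-0.17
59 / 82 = 0.72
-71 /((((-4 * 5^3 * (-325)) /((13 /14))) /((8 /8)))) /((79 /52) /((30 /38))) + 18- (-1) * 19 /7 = 38864783 /1876250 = 20.71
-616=-616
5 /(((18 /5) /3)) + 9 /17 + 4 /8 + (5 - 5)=5.20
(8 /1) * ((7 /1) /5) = 56 /5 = 11.20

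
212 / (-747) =-212 / 747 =-0.28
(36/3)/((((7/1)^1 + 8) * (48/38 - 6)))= -38/225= -0.17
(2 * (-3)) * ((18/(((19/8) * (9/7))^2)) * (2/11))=-25088/11913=-2.11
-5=-5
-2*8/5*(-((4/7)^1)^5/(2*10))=4096/420175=0.01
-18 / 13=-1.38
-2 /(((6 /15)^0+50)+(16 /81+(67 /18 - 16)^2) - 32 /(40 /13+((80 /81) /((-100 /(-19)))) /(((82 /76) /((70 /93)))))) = -1043258616 /100134975499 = -0.01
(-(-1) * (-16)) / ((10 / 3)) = -24 / 5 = -4.80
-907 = -907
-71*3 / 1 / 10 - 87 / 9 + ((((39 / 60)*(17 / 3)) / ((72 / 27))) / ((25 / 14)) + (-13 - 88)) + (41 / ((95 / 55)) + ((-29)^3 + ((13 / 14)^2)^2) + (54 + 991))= -401174276206 / 17107125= -23450.71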